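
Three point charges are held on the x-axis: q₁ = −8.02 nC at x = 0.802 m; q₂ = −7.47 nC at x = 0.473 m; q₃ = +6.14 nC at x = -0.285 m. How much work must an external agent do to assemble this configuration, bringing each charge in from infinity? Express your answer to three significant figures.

The assembly work is the sum of pairwise potential energies, U = Σ_{i<j} kqᵢqⱼ/rᵢⱼ.
Pair separations: r₁₂ = 0.329 m, r₁₃ = 1.09 m, r₂₃ = 0.758 m.
U = (1.64×10⁻⁶) + (-4.07×10⁻⁷) + (-5.44×10⁻⁷) = 6.86×10⁻⁷ J.

6.86×10⁻⁷ J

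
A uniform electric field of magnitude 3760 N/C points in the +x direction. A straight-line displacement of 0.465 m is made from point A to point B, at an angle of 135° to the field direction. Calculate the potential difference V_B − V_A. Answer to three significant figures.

1240 V

Only the component of displacement along E changes the potential: ΔV = −E·d·cosθ.
ΔV = −(3760 V/m)(0.465 m)cos135° = 1240 V.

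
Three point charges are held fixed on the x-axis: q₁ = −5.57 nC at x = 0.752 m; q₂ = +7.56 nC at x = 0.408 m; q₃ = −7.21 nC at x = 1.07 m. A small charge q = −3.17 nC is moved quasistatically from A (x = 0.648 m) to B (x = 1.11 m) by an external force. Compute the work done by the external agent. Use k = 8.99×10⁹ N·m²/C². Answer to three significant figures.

4.16×10⁻⁶ J

For quasistatic motion the external work equals the change in potential energy: W_ext = qΔV = q(V_B − V_A).
At A: distances to the source charges are 0.104 m, 0.240 m, 0.422 m; V_A = Σ kqᵢ/rᵢ = -352 V.
At B: distances to the source charges are 0.358 m, 0.702 m, 0.0400 m; V_B = Σ kqᵢ/rᵢ = -1660 V.
ΔV = V_B − V_A = -1310 V.
W_ext = qΔV = (-3.17×10⁻⁹ C)(-1310 V) = 4.16×10⁻⁶ J.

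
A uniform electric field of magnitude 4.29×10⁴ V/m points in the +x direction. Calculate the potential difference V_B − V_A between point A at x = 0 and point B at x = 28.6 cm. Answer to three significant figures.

In a uniform field, potential decreases in the direction of E: V_B − V_A = −E·Δx.
V_B − V_A = −(4.29×10⁴ V/m)(0.286 m) = -1.23×10⁴ V.

-1.23×10⁴ V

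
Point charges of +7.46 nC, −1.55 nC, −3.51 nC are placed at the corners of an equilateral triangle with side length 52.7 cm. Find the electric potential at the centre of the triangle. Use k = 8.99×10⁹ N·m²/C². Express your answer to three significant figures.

Electric potential is a scalar, so the contributions from each charge add algebraically: V = Σ kqᵢ/rᵢ.
The distance from each vertex to the centroid is a/√3 = 0.304 m.
V = k[(7.46×10⁻⁹)/(0.304) + (-1.55×10⁻⁹)/(0.304) + (-3.51×10⁻⁹)/(0.304)] = 70.9 V.

70.9 V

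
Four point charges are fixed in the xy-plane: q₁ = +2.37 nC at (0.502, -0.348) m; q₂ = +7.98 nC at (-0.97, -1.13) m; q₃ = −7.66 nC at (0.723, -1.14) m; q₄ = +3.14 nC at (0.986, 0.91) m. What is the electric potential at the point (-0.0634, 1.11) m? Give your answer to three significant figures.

40.8 V

The total potential is the scalar sum of each charge's contribution, V = Σ kqᵢ/rᵢ.
Distances from the field point to each charge: r₁ = 1.56 m, r₂ = 2.42 m, r₃ = 2.38 m, r₄ = 1.07 m.
V = k[(2.37×10⁻⁹)/(1.56) + (7.98×10⁻⁹)/(2.42) + (-7.66×10⁻⁹)/(2.38) + (3.14×10⁻⁹)/(1.07)] = 40.8 V.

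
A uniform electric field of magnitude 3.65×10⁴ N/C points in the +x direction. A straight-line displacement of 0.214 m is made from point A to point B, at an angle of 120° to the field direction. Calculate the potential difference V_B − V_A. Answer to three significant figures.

3910 V

Only the component of displacement along E changes the potential: ΔV = −E·d·cosθ.
ΔV = −(3.65×10⁴ V/m)(0.214 m)cos120° = 3910 V.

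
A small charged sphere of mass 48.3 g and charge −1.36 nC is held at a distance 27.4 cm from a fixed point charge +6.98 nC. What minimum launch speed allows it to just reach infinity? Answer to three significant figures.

3.59×10⁻³ m/s

To just escape, total mechanical energy must reach zero at infinity: ½mv²_min + U = 0, so ½mv²_min = −U = |kQq|/r.
|U| = |kQq|/r = (8.99×10⁹ N·m²/C²)(6.98×10⁻⁹)(1.36×10⁻⁹)/(0.274) = 3.11×10⁻⁷ J.
v_min = √(2|U|/m) = √(2·3.11×10⁻⁷/0.0483) = 3.59×10⁻³ m/s.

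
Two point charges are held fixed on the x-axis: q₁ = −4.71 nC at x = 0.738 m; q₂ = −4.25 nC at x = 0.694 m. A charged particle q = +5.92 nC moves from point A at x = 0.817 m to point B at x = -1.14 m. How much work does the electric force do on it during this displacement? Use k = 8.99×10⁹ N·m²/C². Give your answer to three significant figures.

-4.76×10⁻⁶ J

The work done by the electric force is W_field = −ΔU = −q(V_B − V_A) = q(V_A − V_B).
At A: distances to the source charges are 0.0790 m, 0.123 m; V_A = Σ kqᵢ/rᵢ = -847 V.
At B: distances to the source charges are 1.88 m, 1.83 m; V_B = Σ kqᵢ/rᵢ = -43.4 V.
ΔV = V_B − V_A = 803 V.
W_field = −qΔV = −(5.92×10⁻⁹ C)(803 V) = -4.76×10⁻⁶ J.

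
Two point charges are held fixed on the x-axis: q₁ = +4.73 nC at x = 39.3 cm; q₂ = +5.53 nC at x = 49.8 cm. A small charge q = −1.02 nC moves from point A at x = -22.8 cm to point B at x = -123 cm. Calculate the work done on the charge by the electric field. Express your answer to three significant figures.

The work done by the electric force is W_field = −ΔU = −q(V_B − V_A) = q(V_A − V_B).
At A: distances to the source charges are 0.621 m, 0.726 m; V_A = Σ kqᵢ/rᵢ = 137 V.
At B: distances to the source charges are 1.62 m, 1.73 m; V_B = Σ kqᵢ/rᵢ = 55.0 V.
ΔV = V_B − V_A = -82.0 V.
W_field = −qΔV = −(-1.02×10⁻⁹ C)(-82.0 V) = -8.36×10⁻⁸ J.

-8.36×10⁻⁸ J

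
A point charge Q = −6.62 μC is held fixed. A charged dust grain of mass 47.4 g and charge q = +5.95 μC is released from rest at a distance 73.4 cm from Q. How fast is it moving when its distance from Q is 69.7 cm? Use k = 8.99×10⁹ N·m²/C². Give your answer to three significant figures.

Only the electrostatic force acts, so mechanical energy is conserved: ½mv² = U₁ − U₂ = kQq(1/r₁ − 1/r₂).
U₁ − U₂ = (8.99×10⁹ N·m²/C²)(-6.62×10⁻⁶ C)(5.95×10⁻⁶ C)(1/0.734 − 1/0.697) = 0.0256 J.
v = √(2·0.0256/0.0474) = 1.04 m/s.

1.04 m/s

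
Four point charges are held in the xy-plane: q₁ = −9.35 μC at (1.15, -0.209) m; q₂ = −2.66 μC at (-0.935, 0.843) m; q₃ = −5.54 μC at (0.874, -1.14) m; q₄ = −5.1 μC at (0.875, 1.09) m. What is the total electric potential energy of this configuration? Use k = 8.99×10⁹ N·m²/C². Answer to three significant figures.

The assembly work is the sum of pairwise potential energies, U = Σ_{i<j} kqᵢqⱼ/rᵢⱼ.
Pair separations: r₁₂ = 2.34 m, r₁₃ = 0.971 m, r₁₄ = 1.33 m, r₂₃ = 2.68 m, r₂₄ = 1.83 m, r₃₄ = 2.23 m.
Summing all 6 pair terms gives U = 1.13 J.

1.13 J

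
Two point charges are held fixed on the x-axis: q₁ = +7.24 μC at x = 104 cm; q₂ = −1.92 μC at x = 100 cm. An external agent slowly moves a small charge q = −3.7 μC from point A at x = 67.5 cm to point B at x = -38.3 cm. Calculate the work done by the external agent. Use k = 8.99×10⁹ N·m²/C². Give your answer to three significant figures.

For quasistatic motion the external work equals the change in potential energy: W_ext = qΔV = q(V_B − V_A).
At A: distances to the source charges are 0.365 m, 0.325 m; V_A = Σ kqᵢ/rᵢ = 1.25×10⁵ V.
At B: distances to the source charges are 1.42 m, 1.38 m; V_B = Σ kqᵢ/rᵢ = 3.33×10⁴ V.
ΔV = V_B − V_A = -9.20×10⁴ V.
W_ext = qΔV = (-3.70×10⁻⁶ C)(-9.20×10⁴ V) = 0.340 J.

0.340 J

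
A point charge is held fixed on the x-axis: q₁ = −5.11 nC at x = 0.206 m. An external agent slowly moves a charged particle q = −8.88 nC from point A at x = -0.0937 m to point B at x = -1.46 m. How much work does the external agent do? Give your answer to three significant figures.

-1.12×10⁻⁶ J

For quasistatic motion the external work equals the change in potential energy: W_ext = qΔV = q(V_B − V_A).
At A: distance to the source charge is 0.300 m; V_A = kq₁/r = -153 V.
At B: distance to the source charge is 1.67 m; V_B = kq₁/r = -27.6 V.
ΔV = V_B − V_A = 126 V.
W_ext = qΔV = (-8.88×10⁻⁹ C)(126 V) = -1.12×10⁻⁶ J.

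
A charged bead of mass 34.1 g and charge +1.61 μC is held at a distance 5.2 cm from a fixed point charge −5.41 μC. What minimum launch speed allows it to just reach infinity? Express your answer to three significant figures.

To just escape, total mechanical energy must reach zero at infinity: ½mv²_min + U = 0, so ½mv²_min = −U = |kQq|/r.
|U| = |kQq|/r = (8.99×10⁹ N·m²/C²)(5.41×10⁻⁶)(1.61×10⁻⁶)/(0.0520) = 1.51 J.
v_min = √(2|U|/m) = √(2·1.51/0.0341) = 9.40 m/s.

9.40 m/s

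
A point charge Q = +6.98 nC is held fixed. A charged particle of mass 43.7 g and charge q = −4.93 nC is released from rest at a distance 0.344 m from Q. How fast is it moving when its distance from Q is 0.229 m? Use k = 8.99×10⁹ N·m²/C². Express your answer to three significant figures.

Only the electrostatic force acts, so mechanical energy is conserved: ½mv² = U₁ − U₂ = kQq(1/r₁ − 1/r₂).
U₁ − U₂ = (8.99×10⁹ N·m²/C²)(6.98×10⁻⁹ C)(-4.93×10⁻⁹ C)(1/0.344 − 1/0.229) = 4.52×10⁻⁷ J.
v = √(2·4.52×10⁻⁷/0.0437) = 4.55×10⁻³ m/s.

4.55×10⁻³ m/s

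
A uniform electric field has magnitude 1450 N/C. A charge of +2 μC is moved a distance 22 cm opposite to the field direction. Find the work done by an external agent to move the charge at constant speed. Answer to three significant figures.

The potential change for a displacement 22 cm opposite to the field direction is ΔV = +Ed = 319 V.
W_ext = qΔV = 6.38×10⁻⁴ J.

6.38×10⁻⁴ J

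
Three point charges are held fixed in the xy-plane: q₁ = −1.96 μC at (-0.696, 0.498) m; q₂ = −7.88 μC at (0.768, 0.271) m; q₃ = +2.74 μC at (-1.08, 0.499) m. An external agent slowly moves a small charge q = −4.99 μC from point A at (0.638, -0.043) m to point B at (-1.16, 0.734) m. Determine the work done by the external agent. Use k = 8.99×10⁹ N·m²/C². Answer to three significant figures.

For quasistatic motion the external work equals the change in potential energy: W_ext = qΔV = q(V_B − V_A).
At A: distances to the source charges are 1.44 m, 0.340 m, 1.80 m; V_A = Σ kqᵢ/rᵢ = -2.07×10⁵ V.
At B: distances to the source charges are 0.521 m, 1.98 m, 0.248 m; V_B = Σ kqᵢ/rᵢ = 2.97×10⁴ V.
ΔV = V_B − V_A = 2.37×10⁵ V.
W_ext = qΔV = (-4.99×10⁻⁶ C)(2.37×10⁵ V) = -1.18 J.

-1.18 J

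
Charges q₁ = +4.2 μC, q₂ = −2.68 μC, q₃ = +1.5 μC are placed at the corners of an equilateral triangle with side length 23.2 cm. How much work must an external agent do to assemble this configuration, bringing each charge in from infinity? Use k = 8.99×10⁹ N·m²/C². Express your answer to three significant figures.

-0.348 J

The assembly work is the sum of pairwise potential energies, U = Σ_{i<j} kqᵢqⱼ/rᵢⱼ.
All three pair separations equal the side length, 0.232 m.
U = (-0.436) + (0.244) + (-0.156) = -0.348 J.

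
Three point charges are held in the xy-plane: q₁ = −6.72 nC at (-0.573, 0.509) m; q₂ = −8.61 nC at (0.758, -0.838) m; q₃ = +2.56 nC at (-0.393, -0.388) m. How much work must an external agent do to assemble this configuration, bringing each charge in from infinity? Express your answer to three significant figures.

-5.47×10⁻⁸ J

The assembly work is the sum of pairwise potential energies, U = Σ_{i<j} kqᵢqⱼ/rᵢⱼ.
Pair separations: r₁₂ = 1.89 m, r₁₃ = 0.915 m, r₂₃ = 1.24 m.
U = (2.75×10⁻⁷) + (-1.69×10⁻⁷) + (-1.60×10⁻⁷) = -5.47×10⁻⁸ J.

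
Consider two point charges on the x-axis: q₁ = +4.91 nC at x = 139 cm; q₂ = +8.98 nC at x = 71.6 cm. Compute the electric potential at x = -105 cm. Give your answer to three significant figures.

63.8 V

Electric potential is a scalar, so the contributions from each charge add algebraically: V = Σ kqᵢ/rᵢ.
Distances from the field point to each charge: r₁ = 2.44 m, r₂ = 1.77 m.
V = k[(4.91×10⁻⁹)/(2.44) + (8.98×10⁻⁹)/(1.77)] = 63.8 V.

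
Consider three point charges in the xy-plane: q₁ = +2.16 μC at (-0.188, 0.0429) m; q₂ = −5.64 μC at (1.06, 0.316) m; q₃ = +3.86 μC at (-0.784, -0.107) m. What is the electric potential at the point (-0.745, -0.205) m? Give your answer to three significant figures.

The total potential is the scalar sum of each charge's contribution, V = Σ kqᵢ/rᵢ.
Distances from the field point to each charge: r₁ = 0.610 m, r₂ = 1.88 m, r₃ = 0.105 m.
V = k[(2.16×10⁻⁶)/(0.610) + (-5.64×10⁻⁶)/(1.88) + (3.86×10⁻⁶)/(0.105)] = 3.34×10⁵ V.

3.34×10⁵ V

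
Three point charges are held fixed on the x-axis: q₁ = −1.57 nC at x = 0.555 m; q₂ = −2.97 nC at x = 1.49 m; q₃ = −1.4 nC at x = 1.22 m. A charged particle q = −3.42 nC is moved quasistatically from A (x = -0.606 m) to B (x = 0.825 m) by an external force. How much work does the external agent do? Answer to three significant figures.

For quasistatic motion the external work equals the change in potential energy: W_ext = qΔV = q(V_B − V_A).
At A: distances to the source charges are 1.16 m, 2.10 m, 1.83 m; V_A = Σ kqᵢ/rᵢ = -31.8 V.
At B: distances to the source charges are 0.270 m, 0.665 m, 0.395 m; V_B = Σ kqᵢ/rᵢ = -124 V.
ΔV = V_B − V_A = -92.5 V.
W_ext = qΔV = (-3.42×10⁻⁹ C)(-92.5 V) = 3.16×10⁻⁷ J.

3.16×10⁻⁷ J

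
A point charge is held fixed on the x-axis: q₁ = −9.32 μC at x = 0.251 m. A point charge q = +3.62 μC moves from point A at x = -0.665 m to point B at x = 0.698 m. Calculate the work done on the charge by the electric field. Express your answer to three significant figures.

The work done by the electric force is W_field = −ΔU = −q(V_B − V_A) = q(V_A − V_B).
At A: distance to the source charge is 0.916 m; V_A = kq₁/r = -9.15×10⁴ V.
At B: distance to the source charge is 0.447 m; V_B = kq₁/r = -1.87×10⁵ V.
ΔV = V_B − V_A = -9.60×10⁴ V.
W_field = −qΔV = −(3.62×10⁻⁶ C)(-9.60×10⁴ V) = 0.347 J.

0.347 J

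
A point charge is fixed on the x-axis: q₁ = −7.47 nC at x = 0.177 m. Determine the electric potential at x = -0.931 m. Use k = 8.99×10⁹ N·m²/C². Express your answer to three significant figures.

The total potential is the scalar sum of each charge's contribution, V = Σ kqᵢ/rᵢ.
V = k[(-7.47×10⁻⁹)/(1.11)] = -60.6 V.

-60.6 V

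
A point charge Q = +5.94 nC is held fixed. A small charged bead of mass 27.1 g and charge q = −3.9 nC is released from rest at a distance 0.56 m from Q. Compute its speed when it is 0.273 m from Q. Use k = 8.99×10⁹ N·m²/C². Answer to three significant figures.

5.37×10⁻³ m/s

Only the electrostatic force acts, so mechanical energy is conserved: ½mv² = U₁ − U₂ = kQq(1/r₁ − 1/r₂).
U₁ − U₂ = (8.99×10⁹ N·m²/C²)(5.94×10⁻⁹ C)(-3.90×10⁻⁹ C)(1/0.560 − 1/0.273) = 3.91×10⁻⁷ J.
v = √(2·3.91×10⁻⁷/0.0271) = 5.37×10⁻³ m/s.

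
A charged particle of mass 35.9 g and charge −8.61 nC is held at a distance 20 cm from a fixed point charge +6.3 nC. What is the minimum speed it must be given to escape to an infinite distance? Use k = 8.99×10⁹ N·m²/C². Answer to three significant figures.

To just escape, total mechanical energy must reach zero at infinity: ½mv²_min + U = 0, so ½mv²_min = −U = |kQq|/r.
|U| = |kQq|/r = (8.99×10⁹ N·m²/C²)(6.30×10⁻⁹)(8.61×10⁻⁹)/(0.200) = 2.44×10⁻⁶ J.
v_min = √(2|U|/m) = √(2·2.44×10⁻⁶/0.0359) = 0.0117 m/s.

0.0117 m/s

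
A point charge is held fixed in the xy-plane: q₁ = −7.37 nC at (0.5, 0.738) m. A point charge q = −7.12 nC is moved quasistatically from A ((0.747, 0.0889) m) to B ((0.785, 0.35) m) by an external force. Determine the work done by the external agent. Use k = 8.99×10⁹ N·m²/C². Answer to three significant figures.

3.01×10⁻⁷ J

For quasistatic motion the external work equals the change in potential energy: W_ext = qΔV = q(V_B − V_A).
At A: distance to the source charge is 0.695 m; V_A = kq₁/r = -95.4 V.
At B: distance to the source charge is 0.481 m; V_B = kq₁/r = -138 V.
ΔV = V_B − V_A = -42.2 V.
W_ext = qΔV = (-7.12×10⁻⁹ C)(-42.2 V) = 3.01×10⁻⁷ J.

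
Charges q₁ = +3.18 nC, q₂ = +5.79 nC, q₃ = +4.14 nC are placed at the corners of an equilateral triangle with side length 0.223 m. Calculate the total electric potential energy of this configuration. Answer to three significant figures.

The assembly work is the sum of pairwise potential energies, U = Σ_{i<j} kqᵢqⱼ/rᵢⱼ.
All three pair separations equal the side length, 0.223 m.
U = (7.42×10⁻⁷) + (5.31×10⁻⁷) + (9.66×10⁻⁷) = 2.24×10⁻⁶ J.

2.24×10⁻⁶ J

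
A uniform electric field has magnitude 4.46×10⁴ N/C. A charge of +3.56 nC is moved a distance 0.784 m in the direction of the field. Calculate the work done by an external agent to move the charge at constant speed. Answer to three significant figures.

The potential change for a displacement 0.784 m in the direction of the field is ΔV = −Ed = -3.50×10⁴ V.
W_ext = qΔV = -1.24×10⁻⁴ J.

-1.24×10⁻⁴ J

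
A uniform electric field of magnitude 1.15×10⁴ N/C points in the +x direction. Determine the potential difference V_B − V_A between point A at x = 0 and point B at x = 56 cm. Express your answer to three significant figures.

-6440 V

In a uniform field, potential decreases in the direction of E: V_B − V_A = −E·Δx.
V_B − V_A = −(1.15×10⁴ V/m)(0.560 m) = -6440 V.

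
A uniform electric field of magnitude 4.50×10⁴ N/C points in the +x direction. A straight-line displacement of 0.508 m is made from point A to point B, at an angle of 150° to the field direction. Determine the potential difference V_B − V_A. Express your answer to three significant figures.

Only the component of displacement along E changes the potential: ΔV = −E·d·cosθ.
ΔV = −(4.50×10⁴ V/m)(0.508 m)cos150° = 1.98×10⁴ V.

1.98×10⁴ V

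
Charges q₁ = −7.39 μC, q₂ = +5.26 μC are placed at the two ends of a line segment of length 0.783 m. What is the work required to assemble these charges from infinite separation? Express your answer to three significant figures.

-0.446 J

The assembly work is the sum of pairwise potential energies, U = Σ_{i<j} kqᵢqⱼ/rᵢⱼ.
The separation is r = 0.783 m.
U = (-0.446) = -0.446 J.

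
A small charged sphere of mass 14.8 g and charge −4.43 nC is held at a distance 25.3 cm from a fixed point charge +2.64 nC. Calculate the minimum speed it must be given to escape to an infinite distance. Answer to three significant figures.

7.49×10⁻³ m/s

To just escape, total mechanical energy must reach zero at infinity: ½mv²_min + U = 0, so ½mv²_min = −U = |kQq|/r.
|U| = |kQq|/r = (8.99×10⁹ N·m²/C²)(2.64×10⁻⁹)(4.43×10⁻⁹)/(0.253) = 4.16×10⁻⁷ J.
v_min = √(2|U|/m) = √(2·4.16×10⁻⁷/0.0148) = 7.49×10⁻³ m/s.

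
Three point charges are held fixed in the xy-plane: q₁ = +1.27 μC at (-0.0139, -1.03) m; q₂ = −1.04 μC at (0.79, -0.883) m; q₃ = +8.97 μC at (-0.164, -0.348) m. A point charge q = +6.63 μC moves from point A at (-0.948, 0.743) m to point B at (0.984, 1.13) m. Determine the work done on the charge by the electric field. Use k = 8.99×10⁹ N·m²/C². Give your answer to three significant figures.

The work done by the electric force is W_field = −ΔU = −q(V_B − V_A) = q(V_A − V_B).
At A: distances to the source charges are 2.00 m, 2.38 m, 1.34 m; V_A = Σ kqᵢ/rᵢ = 6.18×10⁴ V.
At B: distances to the source charges are 2.38 m, 2.02 m, 1.87 m; V_B = Σ kqᵢ/rᵢ = 4.33×10⁴ V.
ΔV = V_B − V_A = -1.85×10⁴ V.
W_field = −qΔV = −(6.63×10⁻⁶ C)(-1.85×10⁴ V) = 0.123 J.

0.123 J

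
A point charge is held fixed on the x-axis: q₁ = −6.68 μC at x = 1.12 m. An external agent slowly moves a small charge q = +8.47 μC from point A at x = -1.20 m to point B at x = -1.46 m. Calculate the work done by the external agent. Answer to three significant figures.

For quasistatic motion the external work equals the change in potential energy: W_ext = qΔV = q(V_B − V_A).
At A: distance to the source charge is 2.32 m; V_A = kq₁/r = -2.59×10⁴ V.
At B: distance to the source charge is 2.58 m; V_B = kq₁/r = -2.33×10⁴ V.
ΔV = V_B − V_A = 2610 V.
W_ext = qΔV = (8.47×10⁻⁶ C)(2610 V) = 0.0221 J.

0.0221 J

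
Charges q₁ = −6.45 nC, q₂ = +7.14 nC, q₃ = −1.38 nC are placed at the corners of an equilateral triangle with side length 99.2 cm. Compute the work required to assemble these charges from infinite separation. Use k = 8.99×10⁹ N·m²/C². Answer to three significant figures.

-4.26×10⁻⁷ J

The work to assemble the configuration equals its total potential energy, U = Σ kqᵢqⱼ/rᵢⱼ over all pairs.
All three pair separations equal the side length, 0.992 m.
U = (-4.17×10⁻⁷) + (8.07×10⁻⁸) + (-8.93×10⁻⁸) = -4.26×10⁻⁷ J.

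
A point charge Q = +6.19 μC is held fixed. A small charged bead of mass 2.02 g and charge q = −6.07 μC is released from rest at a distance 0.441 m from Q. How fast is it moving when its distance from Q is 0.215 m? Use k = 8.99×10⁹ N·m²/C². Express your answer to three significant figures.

Only the electrostatic force acts, so mechanical energy is conserved: ½mv² = U₁ − U₂ = kQq(1/r₁ − 1/r₂).
U₁ − U₂ = (8.99×10⁹ N·m²/C²)(6.19×10⁻⁶ C)(-6.07×10⁻⁶ C)(1/0.441 − 1/0.215) = 0.805 J.
v = √(2·0.805/2.02×10⁻³) = 28.2 m/s.

28.2 m/s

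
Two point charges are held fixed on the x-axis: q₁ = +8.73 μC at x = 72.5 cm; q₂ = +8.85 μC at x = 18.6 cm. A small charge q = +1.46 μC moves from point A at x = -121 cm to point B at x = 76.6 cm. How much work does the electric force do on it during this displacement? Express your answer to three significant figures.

-2.85 J

The work done by the electric force is W_field = −ΔU = −q(V_B − V_A) = q(V_A − V_B).
At A: distances to the source charges are 1.94 m, 1.40 m; V_A = Σ kqᵢ/rᵢ = 9.76×10⁴ V.
At B: distances to the source charges are 0.0410 m, 0.580 m; V_B = Σ kqᵢ/rᵢ = 2.05×10⁶ V.
ΔV = V_B − V_A = 1.95×10⁶ V.
W_field = −qΔV = −(1.46×10⁻⁶ C)(1.95×10⁶ V) = -2.85 J.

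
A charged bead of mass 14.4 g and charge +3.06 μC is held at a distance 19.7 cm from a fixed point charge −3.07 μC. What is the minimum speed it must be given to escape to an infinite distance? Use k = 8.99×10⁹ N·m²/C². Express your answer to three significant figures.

7.72 m/s

To just escape, total mechanical energy must reach zero at infinity: ½mv²_min + U = 0, so ½mv²_min = −U = |kQq|/r.
|U| = |kQq|/r = (8.99×10⁹ N·m²/C²)(3.07×10⁻⁶)(3.06×10⁻⁶)/(0.197) = 0.429 J.
v_min = √(2|U|/m) = √(2·0.429/0.0144) = 7.72 m/s.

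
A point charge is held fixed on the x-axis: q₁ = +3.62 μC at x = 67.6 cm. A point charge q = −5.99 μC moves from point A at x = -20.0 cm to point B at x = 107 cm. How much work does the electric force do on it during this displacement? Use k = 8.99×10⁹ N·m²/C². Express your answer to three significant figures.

0.272 J

The work done by the electric force is W_field = −ΔU = −q(V_B − V_A) = q(V_A − V_B).
At A: distance to the source charge is 0.876 m; V_A = kq₁/r = 3.72×10⁴ V.
At B: distance to the source charge is 0.394 m; V_B = kq₁/r = 8.26×10⁴ V.
ΔV = V_B − V_A = 4.54×10⁴ V.
W_field = −qΔV = −(-5.99×10⁻⁶ C)(4.54×10⁴ V) = 0.272 J.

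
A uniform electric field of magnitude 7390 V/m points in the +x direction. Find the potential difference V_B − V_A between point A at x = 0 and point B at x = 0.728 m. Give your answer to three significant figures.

In a uniform field, potential decreases in the direction of E: V_B − V_A = −E·Δx.
V_B − V_A = −(7390 V/m)(0.728 m) = -5380 V.

-5380 V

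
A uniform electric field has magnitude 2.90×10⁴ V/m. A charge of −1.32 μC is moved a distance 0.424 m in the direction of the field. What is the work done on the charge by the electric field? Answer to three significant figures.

-0.0162 J

The potential change for a displacement 0.424 m in the direction of the field is ΔV = −Ed = -1.23×10⁴ V.
W_field = −qΔV = -0.0162 J.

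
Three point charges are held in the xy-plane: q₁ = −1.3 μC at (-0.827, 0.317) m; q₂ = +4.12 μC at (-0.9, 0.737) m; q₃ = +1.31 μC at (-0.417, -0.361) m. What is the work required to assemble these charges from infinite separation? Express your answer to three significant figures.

The assembly work is the sum of pairwise potential energies, U = Σ_{i<j} kqᵢqⱼ/rᵢⱼ.
Pair separations: r₁₂ = 0.426 m, r₁₃ = 0.792 m, r₂₃ = 1.20 m.
U = (-0.113) + (-0.0193) + (0.0404) = -0.0918 J.

-0.0918 J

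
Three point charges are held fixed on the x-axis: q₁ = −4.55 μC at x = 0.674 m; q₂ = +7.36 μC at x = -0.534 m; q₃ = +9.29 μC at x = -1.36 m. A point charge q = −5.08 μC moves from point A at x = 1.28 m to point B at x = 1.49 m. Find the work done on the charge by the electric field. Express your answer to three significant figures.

The work done by the electric force is W_field = −ΔU = −q(V_B − V_A) = q(V_A − V_B).
At A: distances to the source charges are 0.606 m, 1.81 m, 2.64 m; V_A = Σ kqᵢ/rᵢ = 612 V.
At B: distances to the source charges are 0.816 m, 2.02 m, 2.85 m; V_B = Σ kqᵢ/rᵢ = 1.19×10⁴ V.
ΔV = V_B − V_A = 1.13×10⁴ V.
W_field = −qΔV = −(-5.08×10⁻⁶ C)(1.13×10⁴ V) = 0.0572 J.

0.0572 J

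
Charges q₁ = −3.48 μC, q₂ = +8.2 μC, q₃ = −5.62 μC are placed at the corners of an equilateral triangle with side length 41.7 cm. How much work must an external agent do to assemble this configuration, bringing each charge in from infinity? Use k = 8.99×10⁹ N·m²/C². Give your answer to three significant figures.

-1.19 J

The work to assemble the configuration equals its total potential energy, U = Σ kqᵢqⱼ/rᵢⱼ over all pairs.
All three pair separations equal the side length, 0.417 m.
U = (-0.615) + (0.422) + (-0.994) = -1.19 J.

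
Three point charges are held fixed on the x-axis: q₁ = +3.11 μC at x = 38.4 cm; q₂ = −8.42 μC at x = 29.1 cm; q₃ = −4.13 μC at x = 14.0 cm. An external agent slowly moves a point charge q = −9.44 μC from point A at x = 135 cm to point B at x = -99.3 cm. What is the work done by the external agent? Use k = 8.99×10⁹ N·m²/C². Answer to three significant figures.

For quasistatic motion the external work equals the change in potential energy: W_ext = qΔV = q(V_B − V_A).
At A: distances to the source charges are 0.966 m, 1.06 m, 1.21 m; V_A = Σ kqᵢ/rᵢ = -7.32×10⁴ V.
At B: distances to the source charges are 1.38 m, 1.28 m, 1.13 m; V_B = Σ kqᵢ/rᵢ = -7.14×10⁴ V.
ΔV = V_B − V_A = 1800 V.
W_ext = qΔV = (-9.44×10⁻⁶ C)(1800 V) = -0.0170 J.

-0.0170 J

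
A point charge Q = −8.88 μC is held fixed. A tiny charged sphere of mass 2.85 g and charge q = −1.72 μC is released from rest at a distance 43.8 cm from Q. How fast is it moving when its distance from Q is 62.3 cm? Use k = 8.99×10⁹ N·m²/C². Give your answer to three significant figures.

Only the electrostatic force acts, so mechanical energy is conserved: ½mv² = U₁ − U₂ = kQq(1/r₁ − 1/r₂).
U₁ − U₂ = (8.99×10⁹ N·m²/C²)(-8.88×10⁻⁶ C)(-1.72×10⁻⁶ C)(1/0.438 − 1/0.623) = 0.0931 J.
v = √(2·0.0931/2.85×10⁻³) = 8.08 m/s.

8.08 m/s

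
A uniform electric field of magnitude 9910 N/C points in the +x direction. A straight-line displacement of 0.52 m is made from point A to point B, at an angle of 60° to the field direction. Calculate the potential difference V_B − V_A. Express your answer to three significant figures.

-2580 V

Only the component of displacement along E changes the potential: ΔV = −E·d·cosθ.
ΔV = −(9910 V/m)(0.520 m)cos60° = -2580 V.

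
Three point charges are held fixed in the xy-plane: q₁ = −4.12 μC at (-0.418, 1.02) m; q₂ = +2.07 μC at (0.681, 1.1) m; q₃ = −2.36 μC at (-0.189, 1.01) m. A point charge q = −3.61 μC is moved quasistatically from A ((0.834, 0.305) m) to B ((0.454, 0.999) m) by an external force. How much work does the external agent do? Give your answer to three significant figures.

-0.0694 J

For quasistatic motion the external work equals the change in potential energy: W_ext = qΔV = q(V_B − V_A).
At A: distances to the source charges are 1.44 m, 0.810 m, 1.24 m; V_A = Σ kqᵢ/rᵢ = -1.98×10⁴ V.
At B: distances to the source charges are 0.872 m, 0.248 m, 0.643 m; V_B = Σ kqᵢ/rᵢ = -554 V.
ΔV = V_B − V_A = 1.92×10⁴ V.
W_ext = qΔV = (-3.61×10⁻⁶ C)(1.92×10⁴ V) = -0.0694 J.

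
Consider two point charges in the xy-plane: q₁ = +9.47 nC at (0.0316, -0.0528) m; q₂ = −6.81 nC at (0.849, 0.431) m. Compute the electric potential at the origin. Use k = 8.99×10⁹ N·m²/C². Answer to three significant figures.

Electric potential is a scalar, so the contributions from each charge add algebraically: V = Σ kqᵢ/rᵢ.
Distances from the field point to each charge: r₁ = 0.0615 m, r₂ = 0.952 m.
V = k[(9.47×10⁻⁹)/(0.0615) + (-6.81×10⁻⁹)/(0.952)] = 1320 V.

1320 V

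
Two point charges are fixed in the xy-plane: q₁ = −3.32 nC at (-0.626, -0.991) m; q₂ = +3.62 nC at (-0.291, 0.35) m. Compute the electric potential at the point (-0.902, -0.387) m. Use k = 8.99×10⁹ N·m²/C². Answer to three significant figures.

-11.0 V

The total potential is the scalar sum of each charge's contribution, V = Σ kqᵢ/rᵢ.
Distances from the field point to each charge: r₁ = 0.664 m, r₂ = 0.957 m.
V = k[(-3.32×10⁻⁹)/(0.664) + (3.62×10⁻⁹)/(0.957)] = -11.0 V.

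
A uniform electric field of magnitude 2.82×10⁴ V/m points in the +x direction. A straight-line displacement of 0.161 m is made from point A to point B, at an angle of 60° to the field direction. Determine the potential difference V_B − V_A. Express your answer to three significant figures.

-2270 V

Only the component of displacement along E changes the potential: ΔV = −E·d·cosθ.
ΔV = −(2.82×10⁴ V/m)(0.161 m)cos60° = -2270 V.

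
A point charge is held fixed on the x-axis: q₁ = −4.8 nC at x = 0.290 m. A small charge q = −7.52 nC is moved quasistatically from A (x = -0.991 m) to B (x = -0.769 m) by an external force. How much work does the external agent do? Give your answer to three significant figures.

5.31×10⁻⁸ J

For quasistatic motion the external work equals the change in potential energy: W_ext = qΔV = q(V_B − V_A).
At A: distance to the source charge is 1.28 m; V_A = kq₁/r = -33.7 V.
At B: distance to the source charge is 1.06 m; V_B = kq₁/r = -40.7 V.
ΔV = V_B − V_A = -7.06 V.
W_ext = qΔV = (-7.52×10⁻⁹ C)(-7.06 V) = 5.31×10⁻⁸ J.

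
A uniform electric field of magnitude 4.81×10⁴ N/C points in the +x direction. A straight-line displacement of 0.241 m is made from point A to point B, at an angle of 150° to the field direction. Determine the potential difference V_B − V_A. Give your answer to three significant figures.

1.00×10⁴ V

Only the component of displacement along E changes the potential: ΔV = −E·d·cosθ.
ΔV = −(4.81×10⁴ V/m)(0.241 m)cos150° = 1.00×10⁴ V.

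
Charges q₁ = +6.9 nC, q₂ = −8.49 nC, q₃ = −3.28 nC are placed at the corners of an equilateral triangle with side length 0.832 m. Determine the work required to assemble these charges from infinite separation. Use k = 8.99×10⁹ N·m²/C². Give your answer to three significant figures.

The assembly work is the sum of pairwise potential energies, U = Σ_{i<j} kqᵢqⱼ/rᵢⱼ.
All three pair separations equal the side length, 0.832 m.
U = (-6.33×10⁻⁷) + (-2.45×10⁻⁷) + (3.01×10⁻⁷) = -5.77×10⁻⁷ J.

-5.77×10⁻⁷ J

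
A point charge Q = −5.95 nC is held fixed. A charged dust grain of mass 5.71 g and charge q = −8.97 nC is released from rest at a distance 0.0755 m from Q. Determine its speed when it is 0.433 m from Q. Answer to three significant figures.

Only the electrostatic force acts, so mechanical energy is conserved: ½mv² = U₁ − U₂ = kQq(1/r₁ − 1/r₂).
U₁ − U₂ = (8.99×10⁹ N·m²/C²)(-5.95×10⁻⁹ C)(-8.97×10⁻⁹ C)(1/0.0755 − 1/0.433) = 5.25×10⁻⁶ J.
v = √(2·5.25×10⁻⁶/5.71×10⁻³) = 0.0429 m/s.

0.0429 m/s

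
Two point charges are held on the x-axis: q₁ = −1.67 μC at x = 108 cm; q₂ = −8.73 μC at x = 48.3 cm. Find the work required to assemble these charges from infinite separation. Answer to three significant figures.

The assembly work is the sum of pairwise potential energies, U = Σ_{i<j} kqᵢqⱼ/rᵢⱼ.
Pair separations: r₁₂ = 0.597 m.
U = (0.220) = 0.220 J.

0.220 J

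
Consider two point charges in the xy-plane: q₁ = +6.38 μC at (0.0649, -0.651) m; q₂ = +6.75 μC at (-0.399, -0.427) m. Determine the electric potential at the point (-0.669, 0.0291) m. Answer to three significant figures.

Electric potential is a scalar, so the contributions from each charge add algebraically: V = Σ kqᵢ/rᵢ.
Distances from the field point to each charge: r₁ = 1.00 m, r₂ = 0.530 m.
V = k[(6.38×10⁻⁶)/(1.00) + (6.75×10⁻⁶)/(0.530)] = 1.72×10⁵ V.

1.72×10⁵ V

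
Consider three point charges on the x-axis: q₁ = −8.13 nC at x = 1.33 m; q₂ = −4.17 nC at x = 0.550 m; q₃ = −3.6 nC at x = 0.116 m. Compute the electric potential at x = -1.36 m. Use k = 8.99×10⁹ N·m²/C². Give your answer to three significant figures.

The total potential is the scalar sum of each charge's contribution, V = Σ kqᵢ/rᵢ.
Distances from the field point to each charge: r₁ = 2.69 m, r₂ = 1.91 m, r₃ = 1.48 m.
V = k[(-8.13×10⁻⁹)/(2.69) + (-4.17×10⁻⁹)/(1.91) + (-3.60×10⁻⁹)/(1.48)] = -68.7 V.

-68.7 V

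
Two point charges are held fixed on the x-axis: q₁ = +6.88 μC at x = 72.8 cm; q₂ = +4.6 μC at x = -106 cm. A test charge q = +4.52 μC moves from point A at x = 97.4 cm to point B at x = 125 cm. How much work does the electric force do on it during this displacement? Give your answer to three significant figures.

The work done by the electric force is W_field = −ΔU = −q(V_B − V_A) = q(V_A − V_B).
At A: distances to the source charges are 0.246 m, 2.03 m; V_A = Σ kqᵢ/rᵢ = 2.72×10⁵ V.
At B: distances to the source charges are 0.522 m, 2.31 m; V_B = Σ kqᵢ/rᵢ = 1.36×10⁵ V.
ΔV = V_B − V_A = -1.35×10⁵ V.
W_field = −qΔV = −(4.52×10⁻⁶ C)(-1.35×10⁵ V) = 0.612 J.

0.612 J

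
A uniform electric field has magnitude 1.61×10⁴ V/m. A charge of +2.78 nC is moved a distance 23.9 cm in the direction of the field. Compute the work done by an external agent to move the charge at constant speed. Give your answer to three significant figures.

-1.07×10⁻⁵ J

The potential change for a displacement 23.9 cm in the direction of the field is ΔV = −Ed = -3850 V.
W_ext = qΔV = -1.07×10⁻⁵ J.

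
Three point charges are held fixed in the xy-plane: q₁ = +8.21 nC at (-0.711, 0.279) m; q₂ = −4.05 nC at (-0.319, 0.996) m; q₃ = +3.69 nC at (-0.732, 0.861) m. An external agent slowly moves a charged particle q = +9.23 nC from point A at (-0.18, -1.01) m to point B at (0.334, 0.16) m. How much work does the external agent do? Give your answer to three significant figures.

9.24×10⁻⁸ J

For quasistatic motion the external work equals the change in potential energy: W_ext = qΔV = q(V_B − V_A).
At A: distances to the source charges are 1.39 m, 2.01 m, 1.95 m; V_A = Σ kqᵢ/rᵢ = 51.8 V.
At B: distances to the source charges are 1.05 m, 1.06 m, 1.28 m; V_B = Σ kqᵢ/rᵢ = 61.9 V.
ΔV = V_B − V_A = 10.0 V.
W_ext = qΔV = (9.23×10⁻⁹ C)(10.0 V) = 9.24×10⁻⁸ J.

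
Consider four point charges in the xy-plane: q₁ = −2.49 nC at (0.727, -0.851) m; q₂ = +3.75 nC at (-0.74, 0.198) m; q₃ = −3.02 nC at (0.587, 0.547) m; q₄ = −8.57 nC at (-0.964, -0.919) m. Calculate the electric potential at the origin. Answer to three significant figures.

-67.7 V

Electric potential is a scalar, so the contributions from each charge add algebraically: V = Σ kqᵢ/rᵢ.
Distances from the field point to each charge: r₁ = 1.12 m, r₂ = 0.766 m, r₃ = 0.802 m, r₄ = 1.33 m.
V = k[(-2.49×10⁻⁹)/(1.12) + (3.75×10⁻⁹)/(0.766) + (-3.02×10⁻⁹)/(0.802) + (-8.57×10⁻⁹)/(1.33)] = -67.7 V.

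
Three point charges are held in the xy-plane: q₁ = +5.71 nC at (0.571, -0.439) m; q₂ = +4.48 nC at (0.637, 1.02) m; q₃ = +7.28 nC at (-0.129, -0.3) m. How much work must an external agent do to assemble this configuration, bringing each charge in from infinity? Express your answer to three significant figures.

The assembly work is the sum of pairwise potential energies, U = Σ_{i<j} kqᵢqⱼ/rᵢⱼ.
Pair separations: r₁₂ = 1.46 m, r₁₃ = 0.714 m, r₂₃ = 1.53 m.
U = (1.57×10⁻⁷) + (5.24×10⁻⁷) + (1.92×10⁻⁷) = 8.73×10⁻⁷ J.

8.73×10⁻⁷ J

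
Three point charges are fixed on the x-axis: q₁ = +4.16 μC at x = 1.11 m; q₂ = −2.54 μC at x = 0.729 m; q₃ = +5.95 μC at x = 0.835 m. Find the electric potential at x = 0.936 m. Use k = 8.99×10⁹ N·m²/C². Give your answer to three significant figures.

Electric potential is a scalar, so the contributions from each charge add algebraically: V = Σ kqᵢ/rᵢ.
Distances from the field point to each charge: r₁ = 0.174 m, r₂ = 0.207 m, r₃ = 0.101 m.
V = k[(4.16×10⁻⁶)/(0.174) + (-2.54×10⁻⁶)/(0.207) + (5.95×10⁻⁶)/(0.101)] = 6.34×10⁵ V.

6.34×10⁵ V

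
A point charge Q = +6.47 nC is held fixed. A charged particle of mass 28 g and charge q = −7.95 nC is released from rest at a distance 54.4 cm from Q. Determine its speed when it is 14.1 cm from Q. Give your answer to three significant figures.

Only the electrostatic force acts, so mechanical energy is conserved: ½mv² = U₁ − U₂ = kQq(1/r₁ − 1/r₂).
U₁ − U₂ = (8.99×10⁹ N·m²/C²)(6.47×10⁻⁹ C)(-7.95×10⁻⁹ C)(1/0.544 − 1/0.141) = 2.43×10⁻⁶ J.
v = √(2·2.43×10⁻⁶/0.0280) = 0.0132 m/s.

0.0132 m/s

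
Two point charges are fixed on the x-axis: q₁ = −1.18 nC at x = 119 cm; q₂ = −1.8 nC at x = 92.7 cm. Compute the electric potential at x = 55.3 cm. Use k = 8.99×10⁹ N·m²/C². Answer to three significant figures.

The total potential is the scalar sum of each charge's contribution, V = Σ kqᵢ/rᵢ.
Distances from the field point to each charge: r₁ = 0.637 m, r₂ = 0.374 m.
V = k[(-1.18×10⁻⁹)/(0.637) + (-1.80×10⁻⁹)/(0.374)] = -59.9 V.

-59.9 V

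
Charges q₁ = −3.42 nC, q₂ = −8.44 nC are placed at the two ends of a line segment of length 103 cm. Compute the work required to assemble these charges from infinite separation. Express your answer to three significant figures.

The assembly work is the sum of pairwise potential energies, U = Σ_{i<j} kqᵢqⱼ/rᵢⱼ.
The separation is r = 1.03 m.
U = (2.52×10⁻⁷) = 2.52×10⁻⁷ J.

2.52×10⁻⁷ J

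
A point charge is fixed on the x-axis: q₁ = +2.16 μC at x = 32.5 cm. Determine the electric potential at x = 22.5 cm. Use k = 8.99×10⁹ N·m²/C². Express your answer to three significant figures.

1.94×10⁵ V

The total potential is the scalar sum of each charge's contribution, V = Σ kqᵢ/rᵢ.
V = k[(2.16×10⁻⁶)/(0.100)] = 1.94×10⁵ V.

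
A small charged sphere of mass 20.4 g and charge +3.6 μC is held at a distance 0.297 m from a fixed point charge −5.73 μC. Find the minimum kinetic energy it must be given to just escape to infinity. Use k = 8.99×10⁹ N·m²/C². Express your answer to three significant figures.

To just escape, total mechanical energy must reach zero at infinity: ½mv²_min + U = 0, so ½mv²_min = −U = |kQq|/r.
|U| = |kQq|/r = (8.99×10⁹ N·m²/C²)(5.73×10⁻⁶)(3.60×10⁻⁶)/(0.297) = 0.624 J.

0.624 J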